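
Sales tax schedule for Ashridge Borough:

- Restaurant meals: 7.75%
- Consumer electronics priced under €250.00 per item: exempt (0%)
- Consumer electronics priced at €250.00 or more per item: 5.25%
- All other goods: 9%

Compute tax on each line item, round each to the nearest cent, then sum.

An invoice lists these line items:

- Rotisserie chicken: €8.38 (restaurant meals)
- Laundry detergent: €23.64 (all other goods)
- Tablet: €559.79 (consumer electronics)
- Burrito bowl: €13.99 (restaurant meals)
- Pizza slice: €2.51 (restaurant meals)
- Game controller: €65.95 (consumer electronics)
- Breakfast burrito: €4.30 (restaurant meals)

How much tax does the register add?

Rotisserie chicken €8.38: restaurant meals → 7.75% → €0.65
Laundry detergent €23.64: all other goods → 9% → €2.13
Tablet €559.79: consumer electronics, €250.00 or more → 5.25% → €29.39
Burrito bowl €13.99: restaurant meals → 7.75% → €1.08
Pizza slice €2.51: restaurant meals → 7.75% → €0.19
Game controller €65.95: consumer electronics, under €250.00 → 0% → €0.00
Breakfast burrito €4.30: restaurant meals → 7.75% → €0.33
Total tax = €0.65 + €2.13 + €29.39 + €1.08 + €0.19 + €0.33 = €33.77

€33.77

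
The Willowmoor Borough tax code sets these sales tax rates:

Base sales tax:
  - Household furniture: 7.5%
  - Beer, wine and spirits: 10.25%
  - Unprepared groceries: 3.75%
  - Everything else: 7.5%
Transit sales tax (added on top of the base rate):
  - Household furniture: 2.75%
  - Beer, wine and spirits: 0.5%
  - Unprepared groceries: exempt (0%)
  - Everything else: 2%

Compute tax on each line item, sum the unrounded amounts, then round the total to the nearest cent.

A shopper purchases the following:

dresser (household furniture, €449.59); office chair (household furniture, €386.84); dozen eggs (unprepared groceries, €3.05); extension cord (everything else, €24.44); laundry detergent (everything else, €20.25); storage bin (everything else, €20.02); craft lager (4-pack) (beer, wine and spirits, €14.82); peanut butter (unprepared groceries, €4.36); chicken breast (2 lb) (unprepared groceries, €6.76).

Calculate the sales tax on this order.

€94.01

Dresser €449.59: household furniture → 7.5% + 2.75% transit = 10.25% → €46.082975
Office chair €386.84: household furniture → 7.5% + 2.75% transit = 10.25% → €39.6511
Dozen eggs €3.05: unprepared groceries → 3.75% + 0% transit = 3.75% → €0.114375
Extension cord €24.44: everything else → 7.5% + 2% transit = 9.5% → €2.3218
Laundry detergent €20.25: everything else → 7.5% + 2% transit = 9.5% → €1.92375
Storage bin €20.02: everything else → 7.5% + 2% transit = 9.5% → €1.9019
Craft lager (4-pack) €14.82: beer, wine and spirits → 10.25% + 0.5% transit = 10.75% → €1.59315
Peanut butter €4.36: unprepared groceries → 3.75% + 0% transit = 3.75% → €0.1635
Chicken breast (2 lb) €6.76: unprepared groceries → 3.75% + 0% transit = 3.75% → €0.2535
Unrounded tax sum = €94.00605 → €94.01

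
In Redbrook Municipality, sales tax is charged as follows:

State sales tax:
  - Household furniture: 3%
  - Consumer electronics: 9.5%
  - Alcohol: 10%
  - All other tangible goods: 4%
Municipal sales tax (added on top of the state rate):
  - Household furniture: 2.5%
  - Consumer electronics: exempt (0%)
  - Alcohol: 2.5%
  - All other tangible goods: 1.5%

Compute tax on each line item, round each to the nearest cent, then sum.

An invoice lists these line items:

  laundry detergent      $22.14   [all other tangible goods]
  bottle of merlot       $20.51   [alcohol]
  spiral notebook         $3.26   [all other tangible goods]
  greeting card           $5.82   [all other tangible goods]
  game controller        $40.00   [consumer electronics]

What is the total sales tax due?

$8.08

Laundry detergent $22.14: all other tangible goods → 4% + 1.5% municipal = 5.5% → $1.22
Bottle of merlot $20.51: alcohol → 10% + 2.5% municipal = 12.5% → $2.56
Spiral notebook $3.26: all other tangible goods → 4% + 1.5% municipal = 5.5% → $0.18
Greeting card $5.82: all other tangible goods → 4% + 1.5% municipal = 5.5% → $0.32
Game controller $40.00: consumer electronics → 9.5% + 0% municipal = 9.5% → $3.80
Total tax = $1.22 + $2.56 + $0.18 + $0.32 + $3.80 = $8.08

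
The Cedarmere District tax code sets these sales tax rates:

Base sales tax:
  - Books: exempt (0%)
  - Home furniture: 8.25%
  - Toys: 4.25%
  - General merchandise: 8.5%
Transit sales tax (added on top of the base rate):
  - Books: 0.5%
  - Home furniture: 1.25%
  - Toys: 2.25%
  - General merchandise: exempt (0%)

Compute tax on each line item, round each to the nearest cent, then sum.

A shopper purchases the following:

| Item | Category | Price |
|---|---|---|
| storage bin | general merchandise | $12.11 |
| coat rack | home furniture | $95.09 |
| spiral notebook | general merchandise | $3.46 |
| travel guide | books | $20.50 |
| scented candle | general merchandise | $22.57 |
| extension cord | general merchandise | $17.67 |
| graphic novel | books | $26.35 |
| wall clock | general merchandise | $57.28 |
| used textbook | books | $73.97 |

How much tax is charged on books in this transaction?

$0.60

Travel guide $20.50: books → 0% + 0.5% transit = 0.5% → $0.10
Graphic novel $26.35: books → 0% + 0.5% transit = 0.5% → $0.13
Used textbook $73.97: books → 0% + 0.5% transit = 0.5% → $0.37
Tax on books = $0.10 + $0.13 + $0.37 = $0.60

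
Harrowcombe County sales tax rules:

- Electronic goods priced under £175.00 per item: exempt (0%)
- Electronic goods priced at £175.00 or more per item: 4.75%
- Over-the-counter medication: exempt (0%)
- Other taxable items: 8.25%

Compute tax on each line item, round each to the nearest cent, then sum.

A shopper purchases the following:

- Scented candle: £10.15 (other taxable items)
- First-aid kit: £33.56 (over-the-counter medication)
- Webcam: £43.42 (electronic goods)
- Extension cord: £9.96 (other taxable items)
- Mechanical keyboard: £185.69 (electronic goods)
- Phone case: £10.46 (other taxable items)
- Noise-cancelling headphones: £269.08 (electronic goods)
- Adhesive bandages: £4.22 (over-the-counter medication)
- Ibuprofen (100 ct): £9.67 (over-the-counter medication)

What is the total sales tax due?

Scented candle £10.15: other taxable items → 8.25% → £0.84
First-aid kit £33.56: over-the-counter medication → 0% → £0.00
Webcam £43.42: electronic goods, under £175.00 → 0% → £0.00
Extension cord £9.96: other taxable items → 8.25% → £0.82
Mechanical keyboard £185.69: electronic goods, £175.00 or more → 4.75% → £8.82
Phone case £10.46: other taxable items → 8.25% → £0.86
Noise-cancelling headphones £269.08: electronic goods, £175.00 or more → 4.75% → £12.78
Adhesive bandages £4.22: over-the-counter medication → 0% → £0.00
Ibuprofen (100 ct) £9.67: over-the-counter medication → 0% → £0.00
Total tax = £0.84 + £0.82 + £8.82 + £0.86 + £12.78 = £24.12

£24.12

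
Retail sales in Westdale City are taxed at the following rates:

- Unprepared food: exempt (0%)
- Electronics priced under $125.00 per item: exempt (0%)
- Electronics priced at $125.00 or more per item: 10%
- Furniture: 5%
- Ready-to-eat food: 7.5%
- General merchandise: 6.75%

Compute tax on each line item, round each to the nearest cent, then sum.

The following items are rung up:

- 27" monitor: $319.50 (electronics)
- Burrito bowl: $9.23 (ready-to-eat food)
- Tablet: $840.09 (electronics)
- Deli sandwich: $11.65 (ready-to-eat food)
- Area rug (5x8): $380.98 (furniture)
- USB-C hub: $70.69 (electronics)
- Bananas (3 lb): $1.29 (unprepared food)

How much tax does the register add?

$136.57

27" monitor $319.50: electronics, $125.00 or more → 10% → $31.95
Burrito bowl $9.23: ready-to-eat food → 7.5% → $0.69
Tablet $840.09: electronics, $125.00 or more → 10% → $84.01
Deli sandwich $11.65: ready-to-eat food → 7.5% → $0.87
Area rug (5x8) $380.98: furniture → 5% → $19.05
USB-C hub $70.69: electronics, under $125.00 → 0% → $0.00
Bananas (3 lb) $1.29: unprepared food → 0% → $0.00
Total tax = $31.95 + $0.69 + $84.01 + $0.87 + $19.05 = $136.57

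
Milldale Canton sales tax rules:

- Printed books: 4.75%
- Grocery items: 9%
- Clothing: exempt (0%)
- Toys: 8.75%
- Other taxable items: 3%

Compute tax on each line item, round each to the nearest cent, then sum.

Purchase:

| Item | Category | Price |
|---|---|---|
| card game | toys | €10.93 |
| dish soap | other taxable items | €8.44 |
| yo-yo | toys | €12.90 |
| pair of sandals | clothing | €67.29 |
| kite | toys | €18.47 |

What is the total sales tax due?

Card game €10.93: toys → 8.75% → €0.96
Dish soap €8.44: other taxable items → 3% → €0.25
Yo-yo €12.90: toys → 8.75% → €1.13
Pair of sandals €67.29: clothing → 0% → €0.00
Kite €18.47: toys → 8.75% → €1.62
Total tax = €0.96 + €0.25 + €1.13 + €1.62 = €3.96

€3.96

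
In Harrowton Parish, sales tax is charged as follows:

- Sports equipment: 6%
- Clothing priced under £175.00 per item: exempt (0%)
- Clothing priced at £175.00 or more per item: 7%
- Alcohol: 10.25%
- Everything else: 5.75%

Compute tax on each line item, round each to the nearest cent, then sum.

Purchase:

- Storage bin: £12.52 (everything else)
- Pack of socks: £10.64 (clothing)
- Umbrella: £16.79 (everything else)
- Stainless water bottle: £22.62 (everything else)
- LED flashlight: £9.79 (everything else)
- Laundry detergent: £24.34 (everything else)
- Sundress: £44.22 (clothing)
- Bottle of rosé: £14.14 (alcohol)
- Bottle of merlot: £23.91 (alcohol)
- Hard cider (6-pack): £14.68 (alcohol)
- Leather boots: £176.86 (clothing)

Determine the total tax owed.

£22.73

Storage bin £12.52: everything else → 5.75% → £0.72
Pack of socks £10.64: clothing, under £175.00 → 0% → £0.00
Umbrella £16.79: everything else → 5.75% → £0.97
Stainless water bottle £22.62: everything else → 5.75% → £1.30
LED flashlight £9.79: everything else → 5.75% → £0.56
Laundry detergent £24.34: everything else → 5.75% → £1.40
Sundress £44.22: clothing, under £175.00 → 0% → £0.00
Bottle of rosé £14.14: alcohol → 10.25% → £1.45
Bottle of merlot £23.91: alcohol → 10.25% → £2.45
Hard cider (6-pack) £14.68: alcohol → 10.25% → £1.50
Leather boots £176.86: clothing, £175.00 or more → 7% → £12.38
Total tax = £0.72 + £0.97 + £1.30 + £0.56 + £1.40 + £1.45 + £2.45 + £1.50 + £12.38 = £22.73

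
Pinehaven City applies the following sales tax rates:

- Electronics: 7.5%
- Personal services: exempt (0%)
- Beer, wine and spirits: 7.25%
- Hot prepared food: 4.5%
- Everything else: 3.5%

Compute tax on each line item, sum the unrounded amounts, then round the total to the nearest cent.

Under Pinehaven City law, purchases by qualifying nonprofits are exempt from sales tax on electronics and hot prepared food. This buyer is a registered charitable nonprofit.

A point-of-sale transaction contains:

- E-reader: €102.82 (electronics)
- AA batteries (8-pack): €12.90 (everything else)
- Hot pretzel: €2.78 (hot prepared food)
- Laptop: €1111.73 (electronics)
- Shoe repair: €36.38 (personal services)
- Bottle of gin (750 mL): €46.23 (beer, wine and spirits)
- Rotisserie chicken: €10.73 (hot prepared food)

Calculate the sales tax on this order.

E-reader €102.82: electronics, buyer-exempt → 0% → €0.00
AA batteries (8-pack) €12.90: everything else → 3.5% → €0.4515
Hot pretzel €2.78: hot prepared food, buyer-exempt → 0% → €0.00
Laptop €1111.73: electronics, buyer-exempt → 0% → €0.00
Shoe repair €36.38: personal services → 0% → €0.00
Bottle of gin (750 mL) €46.23: beer, wine and spirits → 7.25% → €3.351675
Rotisserie chicken €10.73: hot prepared food, buyer-exempt → 0% → €0.00
Unrounded tax sum = €3.803175 → €3.80

€3.80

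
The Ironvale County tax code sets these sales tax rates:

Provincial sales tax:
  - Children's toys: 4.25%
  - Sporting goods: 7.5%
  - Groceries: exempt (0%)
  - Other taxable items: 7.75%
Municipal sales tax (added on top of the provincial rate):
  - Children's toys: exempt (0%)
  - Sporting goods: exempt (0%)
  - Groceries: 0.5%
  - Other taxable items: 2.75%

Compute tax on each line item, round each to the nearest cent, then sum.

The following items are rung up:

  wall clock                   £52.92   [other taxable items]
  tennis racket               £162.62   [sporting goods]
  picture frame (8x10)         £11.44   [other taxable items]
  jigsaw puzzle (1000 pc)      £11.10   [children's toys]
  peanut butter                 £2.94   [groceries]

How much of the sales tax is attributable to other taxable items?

£6.76

Wall clock £52.92: other taxable items → 7.75% + 2.75% municipal = 10.5% → £5.56
Picture frame (8x10) £11.44: other taxable items → 7.75% + 2.75% municipal = 10.5% → £1.20
Tax on other taxable items = £5.56 + £1.20 = £6.76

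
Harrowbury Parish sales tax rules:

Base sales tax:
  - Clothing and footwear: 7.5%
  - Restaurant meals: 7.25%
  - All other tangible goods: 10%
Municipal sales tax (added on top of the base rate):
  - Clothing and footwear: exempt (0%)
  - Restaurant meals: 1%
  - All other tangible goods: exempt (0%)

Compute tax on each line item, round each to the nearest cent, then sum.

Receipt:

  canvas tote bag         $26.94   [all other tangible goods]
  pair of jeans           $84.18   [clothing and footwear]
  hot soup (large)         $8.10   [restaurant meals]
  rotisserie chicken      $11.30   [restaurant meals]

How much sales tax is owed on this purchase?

Canvas tote bag $26.94: all other tangible goods → 10% + 0% municipal = 10% → $2.69
Pair of jeans $84.18: clothing and footwear → 7.5% + 0% municipal = 7.5% → $6.31
Hot soup (large) $8.10: restaurant meals → 7.25% + 1% municipal = 8.25% → $0.67
Rotisserie chicken $11.30: restaurant meals → 7.25% + 1% municipal = 8.25% → $0.93
Total tax = $2.69 + $6.31 + $0.67 + $0.93 = $10.60

$10.60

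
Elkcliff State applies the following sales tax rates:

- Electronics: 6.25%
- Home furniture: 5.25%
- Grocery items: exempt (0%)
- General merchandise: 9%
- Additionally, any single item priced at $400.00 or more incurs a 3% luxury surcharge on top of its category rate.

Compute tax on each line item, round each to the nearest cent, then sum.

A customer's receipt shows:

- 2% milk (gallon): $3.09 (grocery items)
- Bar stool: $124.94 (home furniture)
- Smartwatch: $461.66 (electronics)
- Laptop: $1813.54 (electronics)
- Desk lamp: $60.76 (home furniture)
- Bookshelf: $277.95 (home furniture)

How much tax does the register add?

2% milk (gallon) $3.09: grocery items → 0% → $0.00
Bar stool $124.94: home furniture → 5.25% → $6.56
Smartwatch $461.66: electronics → 6.25% + 3% surcharge = 9.25% → $42.70
Laptop $1813.54: electronics → 6.25% + 3% surcharge = 9.25% → $167.75
Desk lamp $60.76: home furniture → 5.25% → $3.19
Bookshelf $277.95: home furniture → 5.25% → $14.59
Total tax = $6.56 + $42.70 + $167.75 + $3.19 + $14.59 = $234.79

$234.79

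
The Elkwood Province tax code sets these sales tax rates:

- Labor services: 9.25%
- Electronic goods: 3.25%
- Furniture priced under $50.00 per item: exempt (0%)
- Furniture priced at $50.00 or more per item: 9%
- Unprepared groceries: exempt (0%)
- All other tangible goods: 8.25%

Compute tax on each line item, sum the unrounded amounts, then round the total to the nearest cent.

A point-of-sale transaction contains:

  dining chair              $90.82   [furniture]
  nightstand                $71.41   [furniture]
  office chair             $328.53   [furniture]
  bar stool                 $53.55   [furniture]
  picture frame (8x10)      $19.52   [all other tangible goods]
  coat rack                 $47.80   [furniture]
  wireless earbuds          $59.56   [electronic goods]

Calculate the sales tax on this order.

$52.53

Dining chair $90.82: furniture, $50.00 or more → 9% → $8.1738
Nightstand $71.41: furniture, $50.00 or more → 9% → $6.4269
Office chair $328.53: furniture, $50.00 or more → 9% → $29.5677
Bar stool $53.55: furniture, $50.00 or more → 9% → $4.8195
Picture frame (8x10) $19.52: all other tangible goods → 8.25% → $1.6104
Coat rack $47.80: furniture, under $50.00 → 0% → $0.00
Wireless earbuds $59.56: electronic goods → 3.25% → $1.9357
Unrounded tax sum = $52.534 → $52.53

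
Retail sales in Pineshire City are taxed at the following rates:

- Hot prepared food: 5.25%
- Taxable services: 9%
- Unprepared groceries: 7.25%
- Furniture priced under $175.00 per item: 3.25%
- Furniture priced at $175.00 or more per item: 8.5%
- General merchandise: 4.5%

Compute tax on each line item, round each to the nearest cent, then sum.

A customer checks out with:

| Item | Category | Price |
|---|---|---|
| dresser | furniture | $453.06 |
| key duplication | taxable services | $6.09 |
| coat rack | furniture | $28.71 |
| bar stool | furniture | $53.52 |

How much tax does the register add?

$41.73

Dresser $453.06: furniture, $175.00 or more → 8.5% → $38.51
Key duplication $6.09: taxable services → 9% → $0.55
Coat rack $28.71: furniture, under $175.00 → 3.25% → $0.93
Bar stool $53.52: furniture, under $175.00 → 3.25% → $1.74
Total tax = $38.51 + $0.55 + $0.93 + $1.74 = $41.73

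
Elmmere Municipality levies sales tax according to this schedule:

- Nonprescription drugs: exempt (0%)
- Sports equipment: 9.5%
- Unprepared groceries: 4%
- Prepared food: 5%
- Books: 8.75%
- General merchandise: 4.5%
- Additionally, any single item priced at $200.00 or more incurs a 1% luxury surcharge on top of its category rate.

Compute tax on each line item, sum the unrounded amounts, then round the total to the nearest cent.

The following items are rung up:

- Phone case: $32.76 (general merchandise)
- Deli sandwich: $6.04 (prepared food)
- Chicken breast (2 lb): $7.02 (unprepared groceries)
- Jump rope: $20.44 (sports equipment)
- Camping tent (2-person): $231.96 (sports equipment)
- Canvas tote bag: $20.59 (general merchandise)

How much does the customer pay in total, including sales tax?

$348.09

Phone case $32.76: general merchandise → 4.5% → $1.4742
Deli sandwich $6.04: prepared food → 5% → $0.302
Chicken breast (2 lb) $7.02: unprepared groceries → 4% → $0.2808
Jump rope $20.44: sports equipment → 9.5% → $1.9418
Camping tent (2-person) $231.96: sports equipment → 9.5% + 1% surcharge = 10.5% → $24.3558
Canvas tote bag $20.59: general merchandise → 4.5% → $0.92655
Subtotal = $318.81; unrounded tax = $29.28115 → $29.28; total due = $348.09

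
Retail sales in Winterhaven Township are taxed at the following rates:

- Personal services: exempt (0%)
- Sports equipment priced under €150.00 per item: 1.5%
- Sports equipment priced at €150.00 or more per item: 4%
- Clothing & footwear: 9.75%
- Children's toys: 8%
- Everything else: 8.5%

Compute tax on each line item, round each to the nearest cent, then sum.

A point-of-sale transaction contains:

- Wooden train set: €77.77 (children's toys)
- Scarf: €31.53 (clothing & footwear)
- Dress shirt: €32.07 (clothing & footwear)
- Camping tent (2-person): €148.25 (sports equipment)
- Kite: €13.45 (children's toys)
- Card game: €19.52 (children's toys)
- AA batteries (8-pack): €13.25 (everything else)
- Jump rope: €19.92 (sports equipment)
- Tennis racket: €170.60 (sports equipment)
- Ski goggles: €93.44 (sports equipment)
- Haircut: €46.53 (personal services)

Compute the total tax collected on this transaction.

Wooden train set €77.77: children's toys → 8% → €6.22
Scarf €31.53: clothing & footwear → 9.75% → €3.07
Dress shirt €32.07: clothing & footwear → 9.75% → €3.13
Camping tent (2-person) €148.25: sports equipment, under €150.00 → 1.5% → €2.22
Kite €13.45: children's toys → 8% → €1.08
Card game €19.52: children's toys → 8% → €1.56
AA batteries (8-pack) €13.25: everything else → 8.5% → €1.13
Jump rope €19.92: sports equipment, under €150.00 → 1.5% → €0.30
Tennis racket €170.60: sports equipment, €150.00 or more → 4% → €6.82
Ski goggles €93.44: sports equipment, under €150.00 → 1.5% → €1.40
Haircut €46.53: personal services → 0% → €0.00
Total tax = €6.22 + €3.07 + €3.13 + €2.22 + €1.08 + €1.56 + €1.13 + €0.30 + €6.82 + €1.40 = €26.93

€26.93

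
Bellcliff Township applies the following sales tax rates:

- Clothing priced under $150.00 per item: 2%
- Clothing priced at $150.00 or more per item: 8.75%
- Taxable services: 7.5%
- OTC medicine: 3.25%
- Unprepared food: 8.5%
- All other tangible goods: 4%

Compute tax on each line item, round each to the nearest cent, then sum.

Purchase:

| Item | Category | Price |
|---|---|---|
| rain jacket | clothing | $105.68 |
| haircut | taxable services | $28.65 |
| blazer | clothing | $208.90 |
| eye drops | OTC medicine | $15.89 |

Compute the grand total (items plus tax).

$382.18

Rain jacket $105.68: clothing, under $150.00 → 2% → $2.11
Haircut $28.65: taxable services → 7.5% → $2.15
Blazer $208.90: clothing, $150.00 or more → 8.75% → $18.28
Eye drops $15.89: OTC medicine → 3.25% → $0.52
Subtotal = $359.12; tax = $23.06; total due = $382.18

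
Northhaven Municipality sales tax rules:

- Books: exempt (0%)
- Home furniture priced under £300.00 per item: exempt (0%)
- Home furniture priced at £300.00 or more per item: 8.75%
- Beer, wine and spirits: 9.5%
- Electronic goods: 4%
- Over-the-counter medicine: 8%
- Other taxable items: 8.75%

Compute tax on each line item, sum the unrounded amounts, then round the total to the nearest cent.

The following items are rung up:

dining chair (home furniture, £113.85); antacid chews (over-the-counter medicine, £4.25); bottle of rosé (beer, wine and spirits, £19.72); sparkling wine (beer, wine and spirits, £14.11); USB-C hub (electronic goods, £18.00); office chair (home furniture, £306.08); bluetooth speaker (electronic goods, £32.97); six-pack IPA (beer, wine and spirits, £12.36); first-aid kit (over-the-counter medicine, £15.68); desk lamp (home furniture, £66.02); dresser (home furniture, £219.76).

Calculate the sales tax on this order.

£34.80

Dining chair £113.85: home furniture, under £300.00 → 0% → £0.00
Antacid chews £4.25: over-the-counter medicine → 8% → £0.34
Bottle of rosé £19.72: beer, wine and spirits → 9.5% → £1.8734
Sparkling wine £14.11: beer, wine and spirits → 9.5% → £1.34045
USB-C hub £18.00: electronic goods → 4% → £0.72
Office chair £306.08: home furniture, £300.00 or more → 8.75% → £26.782
Bluetooth speaker £32.97: electronic goods → 4% → £1.3188
Six-pack IPA £12.36: beer, wine and spirits → 9.5% → £1.1742
First-aid kit £15.68: over-the-counter medicine → 8% → £1.2544
Desk lamp £66.02: home furniture, under £300.00 → 0% → £0.00
Dresser £219.76: home furniture, under £300.00 → 0% → £0.00
Unrounded tax sum = £34.80325 → £34.80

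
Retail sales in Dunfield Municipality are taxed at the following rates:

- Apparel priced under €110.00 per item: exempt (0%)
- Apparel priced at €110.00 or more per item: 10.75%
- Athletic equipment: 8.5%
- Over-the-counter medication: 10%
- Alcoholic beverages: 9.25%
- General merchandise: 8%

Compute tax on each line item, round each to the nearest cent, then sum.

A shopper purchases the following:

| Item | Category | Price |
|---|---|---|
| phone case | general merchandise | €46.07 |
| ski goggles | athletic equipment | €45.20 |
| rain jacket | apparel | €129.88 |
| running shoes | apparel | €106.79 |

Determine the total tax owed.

€21.49

Phone case €46.07: general merchandise → 8% → €3.69
Ski goggles €45.20: athletic equipment → 8.5% → €3.84
Rain jacket €129.88: apparel, €110.00 or more → 10.75% → €13.96
Running shoes €106.79: apparel, under €110.00 → 0% → €0.00
Total tax = €3.69 + €3.84 + €13.96 = €21.49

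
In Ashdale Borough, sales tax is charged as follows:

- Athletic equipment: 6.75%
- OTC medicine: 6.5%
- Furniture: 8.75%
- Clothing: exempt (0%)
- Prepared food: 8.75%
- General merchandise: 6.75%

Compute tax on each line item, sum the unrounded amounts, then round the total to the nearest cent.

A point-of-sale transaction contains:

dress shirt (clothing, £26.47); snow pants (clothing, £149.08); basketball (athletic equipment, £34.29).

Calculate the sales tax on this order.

£2.31

Dress shirt £26.47: clothing → 0% → £0.00
Snow pants £149.08: clothing → 0% → £0.00
Basketball £34.29: athletic equipment → 6.75% → £2.314575
Unrounded tax sum = £2.314575 → £2.31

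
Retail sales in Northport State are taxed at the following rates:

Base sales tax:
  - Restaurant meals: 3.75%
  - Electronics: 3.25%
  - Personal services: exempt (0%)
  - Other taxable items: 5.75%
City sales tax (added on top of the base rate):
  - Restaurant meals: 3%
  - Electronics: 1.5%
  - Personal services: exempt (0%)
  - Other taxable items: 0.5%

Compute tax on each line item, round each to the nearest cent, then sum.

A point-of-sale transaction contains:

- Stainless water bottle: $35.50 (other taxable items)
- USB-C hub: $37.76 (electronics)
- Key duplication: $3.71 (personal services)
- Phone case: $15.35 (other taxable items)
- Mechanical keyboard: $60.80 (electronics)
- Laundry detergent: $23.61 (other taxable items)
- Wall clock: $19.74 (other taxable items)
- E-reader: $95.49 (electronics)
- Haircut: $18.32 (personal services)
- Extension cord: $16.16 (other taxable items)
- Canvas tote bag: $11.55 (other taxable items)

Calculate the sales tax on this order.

$16.84

Stainless water bottle $35.50: other taxable items → 5.75% + 0.5% city = 6.25% → $2.22
USB-C hub $37.76: electronics → 3.25% + 1.5% city = 4.75% → $1.79
Key duplication $3.71: personal services → 0% + 0% city = 0% → $0.00
Phone case $15.35: other taxable items → 5.75% + 0.5% city = 6.25% → $0.96
Mechanical keyboard $60.80: electronics → 3.25% + 1.5% city = 4.75% → $2.89
Laundry detergent $23.61: other taxable items → 5.75% + 0.5% city = 6.25% → $1.48
Wall clock $19.74: other taxable items → 5.75% + 0.5% city = 6.25% → $1.23
E-reader $95.49: electronics → 3.25% + 1.5% city = 4.75% → $4.54
Haircut $18.32: personal services → 0% + 0% city = 0% → $0.00
Extension cord $16.16: other taxable items → 5.75% + 0.5% city = 6.25% → $1.01
Canvas tote bag $11.55: other taxable items → 5.75% + 0.5% city = 6.25% → $0.72
Total tax = $2.22 + $1.79 + $0.96 + $2.89 + $1.48 + $1.23 + $4.54 + $1.01 + $0.72 = $16.84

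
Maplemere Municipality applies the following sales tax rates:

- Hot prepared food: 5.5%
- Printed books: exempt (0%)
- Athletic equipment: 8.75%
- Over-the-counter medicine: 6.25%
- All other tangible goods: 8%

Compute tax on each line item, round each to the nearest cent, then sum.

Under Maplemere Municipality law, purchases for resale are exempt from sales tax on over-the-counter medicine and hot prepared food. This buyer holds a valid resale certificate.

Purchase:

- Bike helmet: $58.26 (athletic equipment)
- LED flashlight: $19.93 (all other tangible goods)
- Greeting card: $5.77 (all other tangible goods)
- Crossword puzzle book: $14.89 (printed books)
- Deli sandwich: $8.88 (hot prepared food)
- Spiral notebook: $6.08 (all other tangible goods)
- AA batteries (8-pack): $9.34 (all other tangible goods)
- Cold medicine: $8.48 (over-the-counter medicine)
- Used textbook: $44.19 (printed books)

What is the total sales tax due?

$8.39

Bike helmet $58.26: athletic equipment → 8.75% → $5.10
LED flashlight $19.93: all other tangible goods → 8% → $1.59
Greeting card $5.77: all other tangible goods → 8% → $0.46
Crossword puzzle book $14.89: printed books → 0% → $0.00
Deli sandwich $8.88: hot prepared food, buyer-exempt → 0% → $0.00
Spiral notebook $6.08: all other tangible goods → 8% → $0.49
AA batteries (8-pack) $9.34: all other tangible goods → 8% → $0.75
Cold medicine $8.48: over-the-counter medicine, buyer-exempt → 0% → $0.00
Used textbook $44.19: printed books → 0% → $0.00
Total tax = $5.10 + $1.59 + $0.46 + $0.49 + $0.75 = $8.39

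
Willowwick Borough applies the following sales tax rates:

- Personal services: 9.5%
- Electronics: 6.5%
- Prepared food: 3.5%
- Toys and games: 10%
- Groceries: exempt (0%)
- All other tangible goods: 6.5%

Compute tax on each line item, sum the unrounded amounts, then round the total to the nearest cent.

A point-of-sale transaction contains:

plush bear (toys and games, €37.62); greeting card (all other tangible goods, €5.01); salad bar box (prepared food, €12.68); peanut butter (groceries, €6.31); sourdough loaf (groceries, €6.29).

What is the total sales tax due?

Plush bear €37.62: toys and games → 10% → €3.762
Greeting card €5.01: all other tangible goods → 6.5% → €0.32565
Salad bar box €12.68: prepared food → 3.5% → €0.4438
Peanut butter €6.31: groceries → 0% → €0.00
Sourdough loaf €6.29: groceries → 0% → €0.00
Unrounded tax sum = €4.53145 → €4.53

€4.53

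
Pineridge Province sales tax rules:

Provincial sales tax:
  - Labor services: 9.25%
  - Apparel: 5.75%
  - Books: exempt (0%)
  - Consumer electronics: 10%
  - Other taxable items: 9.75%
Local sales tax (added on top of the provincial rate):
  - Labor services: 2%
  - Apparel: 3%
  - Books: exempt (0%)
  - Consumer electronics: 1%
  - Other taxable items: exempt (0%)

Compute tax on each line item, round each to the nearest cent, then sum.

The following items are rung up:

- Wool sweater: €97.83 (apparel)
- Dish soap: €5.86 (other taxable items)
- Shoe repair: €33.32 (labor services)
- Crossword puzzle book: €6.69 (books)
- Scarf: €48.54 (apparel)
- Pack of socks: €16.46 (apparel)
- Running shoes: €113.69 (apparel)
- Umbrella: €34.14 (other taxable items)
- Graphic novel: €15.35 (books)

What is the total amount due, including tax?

€403.73

Wool sweater €97.83: apparel → 5.75% + 3% local = 8.75% → €8.56
Dish soap €5.86: other taxable items → 9.75% + 0% local = 9.75% → €0.57
Shoe repair €33.32: labor services → 9.25% + 2% local = 11.25% → €3.75
Crossword puzzle book €6.69: books → 0% + 0% local = 0% → €0.00
Scarf €48.54: apparel → 5.75% + 3% local = 8.75% → €4.25
Pack of socks €16.46: apparel → 5.75% + 3% local = 8.75% → €1.44
Running shoes €113.69: apparel → 5.75% + 3% local = 8.75% → €9.95
Umbrella €34.14: other taxable items → 9.75% + 0% local = 9.75% → €3.33
Graphic novel €15.35: books → 0% + 0% local = 0% → €0.00
Subtotal = €371.88; tax = €31.85; total due = €403.73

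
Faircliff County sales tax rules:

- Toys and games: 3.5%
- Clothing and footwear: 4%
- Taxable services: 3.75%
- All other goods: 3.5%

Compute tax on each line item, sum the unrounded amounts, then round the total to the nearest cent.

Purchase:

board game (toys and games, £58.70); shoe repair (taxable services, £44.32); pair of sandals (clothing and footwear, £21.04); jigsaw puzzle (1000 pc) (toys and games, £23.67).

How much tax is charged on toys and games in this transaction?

£2.88

Board game £58.70: toys and games → 3.5% → £2.0545
Jigsaw puzzle (1000 pc) £23.67: toys and games → 3.5% → £0.82845
Tax on toys and games: unrounded sum = £2.88295 → £2.88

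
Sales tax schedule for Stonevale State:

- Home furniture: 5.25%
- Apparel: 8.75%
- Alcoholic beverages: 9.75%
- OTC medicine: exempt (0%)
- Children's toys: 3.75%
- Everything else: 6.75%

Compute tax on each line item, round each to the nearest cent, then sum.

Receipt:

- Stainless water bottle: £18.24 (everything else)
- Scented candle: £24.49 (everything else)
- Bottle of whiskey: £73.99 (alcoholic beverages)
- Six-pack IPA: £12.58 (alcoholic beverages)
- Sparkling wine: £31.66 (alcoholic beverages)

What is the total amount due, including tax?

£175.37

Stainless water bottle £18.24: everything else → 6.75% → £1.23
Scented candle £24.49: everything else → 6.75% → £1.65
Bottle of whiskey £73.99: alcoholic beverages → 9.75% → £7.21
Six-pack IPA £12.58: alcoholic beverages → 9.75% → £1.23
Sparkling wine £31.66: alcoholic beverages → 9.75% → £3.09
Subtotal = £160.96; tax = £14.41; total due = £175.37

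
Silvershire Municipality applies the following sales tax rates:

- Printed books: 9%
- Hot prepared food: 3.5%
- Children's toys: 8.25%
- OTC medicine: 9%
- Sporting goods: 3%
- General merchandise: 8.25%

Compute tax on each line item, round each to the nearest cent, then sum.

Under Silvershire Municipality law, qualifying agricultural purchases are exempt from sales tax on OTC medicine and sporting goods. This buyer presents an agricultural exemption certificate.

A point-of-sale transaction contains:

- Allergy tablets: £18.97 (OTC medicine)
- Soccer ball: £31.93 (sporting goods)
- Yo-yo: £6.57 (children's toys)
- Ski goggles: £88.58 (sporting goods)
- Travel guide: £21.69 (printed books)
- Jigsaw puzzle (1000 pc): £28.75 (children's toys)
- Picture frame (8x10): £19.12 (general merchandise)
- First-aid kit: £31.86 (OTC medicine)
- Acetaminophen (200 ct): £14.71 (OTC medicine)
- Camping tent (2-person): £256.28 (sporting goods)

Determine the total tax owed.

£6.44

Allergy tablets £18.97: OTC medicine, buyer-exempt → 0% → £0.00
Soccer ball £31.93: sporting goods, buyer-exempt → 0% → £0.00
Yo-yo £6.57: children's toys → 8.25% → £0.54
Ski goggles £88.58: sporting goods, buyer-exempt → 0% → £0.00
Travel guide £21.69: printed books → 9% → £1.95
Jigsaw puzzle (1000 pc) £28.75: children's toys → 8.25% → £2.37
Picture frame (8x10) £19.12: general merchandise → 8.25% → £1.58
First-aid kit £31.86: OTC medicine, buyer-exempt → 0% → £0.00
Acetaminophen (200 ct) £14.71: OTC medicine, buyer-exempt → 0% → £0.00
Camping tent (2-person) £256.28: sporting goods, buyer-exempt → 0% → £0.00
Total tax = £0.54 + £1.95 + £2.37 + £1.58 = £6.44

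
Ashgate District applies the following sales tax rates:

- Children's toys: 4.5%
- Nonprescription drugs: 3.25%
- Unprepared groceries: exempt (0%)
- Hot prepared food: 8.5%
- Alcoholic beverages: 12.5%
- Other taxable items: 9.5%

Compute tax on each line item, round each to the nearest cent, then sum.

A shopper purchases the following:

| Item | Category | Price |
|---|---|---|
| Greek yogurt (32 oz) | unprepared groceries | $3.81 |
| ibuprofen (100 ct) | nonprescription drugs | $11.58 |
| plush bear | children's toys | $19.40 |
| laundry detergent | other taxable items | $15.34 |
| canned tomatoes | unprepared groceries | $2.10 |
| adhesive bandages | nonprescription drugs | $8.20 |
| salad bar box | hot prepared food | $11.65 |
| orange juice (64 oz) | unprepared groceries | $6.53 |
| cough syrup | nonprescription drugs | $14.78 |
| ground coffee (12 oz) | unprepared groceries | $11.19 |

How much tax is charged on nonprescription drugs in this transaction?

$1.13

Ibuprofen (100 ct) $11.58: nonprescription drugs → 3.25% → $0.38
Adhesive bandages $8.20: nonprescription drugs → 3.25% → $0.27
Cough syrup $14.78: nonprescription drugs → 3.25% → $0.48
Tax on nonprescription drugs = $0.38 + $0.27 + $0.48 = $1.13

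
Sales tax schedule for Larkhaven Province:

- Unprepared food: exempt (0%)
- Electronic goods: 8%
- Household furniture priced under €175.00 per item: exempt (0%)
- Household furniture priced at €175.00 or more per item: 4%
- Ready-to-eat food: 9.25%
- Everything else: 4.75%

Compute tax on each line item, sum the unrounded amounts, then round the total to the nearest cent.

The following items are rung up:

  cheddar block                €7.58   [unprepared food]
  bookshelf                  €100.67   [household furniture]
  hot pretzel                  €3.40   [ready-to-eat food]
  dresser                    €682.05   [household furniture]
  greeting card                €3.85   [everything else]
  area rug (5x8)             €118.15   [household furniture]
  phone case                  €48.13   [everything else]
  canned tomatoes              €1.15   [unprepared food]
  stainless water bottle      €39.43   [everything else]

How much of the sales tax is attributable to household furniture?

Bookshelf €100.67: household furniture, under €175.00 → 0% → €0.00
Dresser €682.05: household furniture, €175.00 or more → 4% → €27.282
Area rug (5x8) €118.15: household furniture, under €175.00 → 0% → €0.00
Tax on household furniture: unrounded sum = €27.282 → €27.28

€27.28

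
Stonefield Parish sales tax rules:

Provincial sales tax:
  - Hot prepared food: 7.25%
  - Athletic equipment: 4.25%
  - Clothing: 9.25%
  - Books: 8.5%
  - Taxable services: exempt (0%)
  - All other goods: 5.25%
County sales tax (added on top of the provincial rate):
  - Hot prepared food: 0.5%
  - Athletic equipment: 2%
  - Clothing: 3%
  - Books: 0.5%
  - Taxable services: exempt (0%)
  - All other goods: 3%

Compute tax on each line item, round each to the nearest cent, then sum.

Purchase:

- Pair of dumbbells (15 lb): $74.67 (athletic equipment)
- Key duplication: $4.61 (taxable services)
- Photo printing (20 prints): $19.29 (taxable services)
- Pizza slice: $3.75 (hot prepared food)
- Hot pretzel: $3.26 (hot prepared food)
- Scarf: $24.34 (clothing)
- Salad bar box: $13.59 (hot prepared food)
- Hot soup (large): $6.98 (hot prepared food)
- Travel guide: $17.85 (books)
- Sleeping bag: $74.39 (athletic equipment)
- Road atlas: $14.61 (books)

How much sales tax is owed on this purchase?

$17.35

Pair of dumbbells (15 lb) $74.67: athletic equipment → 4.25% + 2% county = 6.25% → $4.67
Key duplication $4.61: taxable services → 0% + 0% county = 0% → $0.00
Photo printing (20 prints) $19.29: taxable services → 0% + 0% county = 0% → $0.00
Pizza slice $3.75: hot prepared food → 7.25% + 0.5% county = 7.75% → $0.29
Hot pretzel $3.26: hot prepared food → 7.25% + 0.5% county = 7.75% → $0.25
Scarf $24.34: clothing → 9.25% + 3% county = 12.25% → $2.98
Salad bar box $13.59: hot prepared food → 7.25% + 0.5% county = 7.75% → $1.05
Hot soup (large) $6.98: hot prepared food → 7.25% + 0.5% county = 7.75% → $0.54
Travel guide $17.85: books → 8.5% + 0.5% county = 9% → $1.61
Sleeping bag $74.39: athletic equipment → 4.25% + 2% county = 6.25% → $4.65
Road atlas $14.61: books → 8.5% + 0.5% county = 9% → $1.31
Total tax = $4.67 + $0.29 + $0.25 + $2.98 + $1.05 + $0.54 + $1.61 + $4.65 + $1.31 = $17.35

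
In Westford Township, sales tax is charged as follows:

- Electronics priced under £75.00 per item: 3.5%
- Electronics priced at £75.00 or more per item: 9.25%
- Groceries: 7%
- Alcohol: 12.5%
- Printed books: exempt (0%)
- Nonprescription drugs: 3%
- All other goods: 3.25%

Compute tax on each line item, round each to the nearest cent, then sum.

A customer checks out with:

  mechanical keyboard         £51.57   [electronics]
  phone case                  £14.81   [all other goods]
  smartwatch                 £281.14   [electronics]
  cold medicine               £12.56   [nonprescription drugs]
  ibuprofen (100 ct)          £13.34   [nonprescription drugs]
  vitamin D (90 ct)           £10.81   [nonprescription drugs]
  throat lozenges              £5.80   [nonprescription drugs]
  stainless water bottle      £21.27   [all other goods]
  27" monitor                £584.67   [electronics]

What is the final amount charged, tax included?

£1080.30

Mechanical keyboard £51.57: electronics, under £75.00 → 3.5% → £1.80
Phone case £14.81: all other goods → 3.25% → £0.48
Smartwatch £281.14: electronics, £75.00 or more → 9.25% → £26.01
Cold medicine £12.56: nonprescription drugs → 3% → £0.38
Ibuprofen (100 ct) £13.34: nonprescription drugs → 3% → £0.40
Vitamin D (90 ct) £10.81: nonprescription drugs → 3% → £0.32
Throat lozenges £5.80: nonprescription drugs → 3% → £0.17
Stainless water bottle £21.27: all other goods → 3.25% → £0.69
27" monitor £584.67: electronics, £75.00 or more → 9.25% → £54.08
Subtotal = £995.97; tax = £84.33; total due = £1080.30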